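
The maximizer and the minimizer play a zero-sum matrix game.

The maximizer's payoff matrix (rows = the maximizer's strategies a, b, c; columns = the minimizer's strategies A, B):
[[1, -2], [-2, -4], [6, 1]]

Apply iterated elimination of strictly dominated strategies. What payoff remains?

Column A is strictly dominated by B for the minimizer (-2<1, -4<-2, 1<6); eliminate A.
Row b is strictly dominated by row a (-2>-4); eliminate b.
Row a is strictly dominated by row c (1>-2); eliminate a.
Only (c, B) remains, with payoff 1.

1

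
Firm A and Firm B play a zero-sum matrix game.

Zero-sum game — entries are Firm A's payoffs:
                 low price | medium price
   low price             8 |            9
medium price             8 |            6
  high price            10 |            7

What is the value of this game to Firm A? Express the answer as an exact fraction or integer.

Row medium price is strictly dominated by row high price, so Firm A never plays it.
The remaining 2×2 game on (low price, high price) × (low price, medium price) has no saddle point. Let Firm A play low price with probability p; indifference gives 8p + 10(1−p) = 9p + 7(1−p), so p = 3/4.
Similarly Firm B's optimal q on low price is 1/2, and the value is 8·(1/2) + (9)·(1/2) = 17/2.

17/2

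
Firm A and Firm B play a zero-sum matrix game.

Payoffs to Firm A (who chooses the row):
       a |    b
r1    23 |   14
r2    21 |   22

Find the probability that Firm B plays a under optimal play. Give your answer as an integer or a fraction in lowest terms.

Row minima are 14 and 21, so Firm A's maximin is 21; column maxima are 23 and 22, so Firm B's minimax is 22. These differ, so the equilibrium is in mixed strategies.
Let Firm B play a with probability q. Firm A is indifferent when 23q + 14(1−q) = 21q + 22(1−q), giving q = 4/5.

4/5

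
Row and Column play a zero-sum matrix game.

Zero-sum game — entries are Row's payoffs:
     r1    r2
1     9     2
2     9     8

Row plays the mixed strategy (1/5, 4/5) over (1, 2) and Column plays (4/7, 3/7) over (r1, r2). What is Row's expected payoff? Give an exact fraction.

282/35

Against (4/7, 3/7), each row's expected payoff is 1: 6; 2: 60/7.
Taking the (1/5, 4/5)-weighted average: (1/5)·(6) + (4/5)·(60/7) = 282/35.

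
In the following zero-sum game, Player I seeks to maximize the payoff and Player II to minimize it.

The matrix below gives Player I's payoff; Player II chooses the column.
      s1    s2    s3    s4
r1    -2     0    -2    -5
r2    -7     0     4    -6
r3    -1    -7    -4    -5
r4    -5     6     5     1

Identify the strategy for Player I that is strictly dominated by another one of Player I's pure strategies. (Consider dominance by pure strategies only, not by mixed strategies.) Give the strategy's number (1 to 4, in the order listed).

2

Compare r2 with r4: -5 > -7, 6 > 0, 5 > 4, 1 > -6.
So r4 strictly dominates r2 for Player I; r2 is strictly dominated.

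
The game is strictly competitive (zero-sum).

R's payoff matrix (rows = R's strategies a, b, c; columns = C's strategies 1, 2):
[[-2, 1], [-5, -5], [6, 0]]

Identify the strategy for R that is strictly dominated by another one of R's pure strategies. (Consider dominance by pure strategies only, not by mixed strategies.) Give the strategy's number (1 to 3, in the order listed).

Compare b with a: -2 > -5, 1 > -5.
So a strictly dominates b for R; b is strictly dominated.

2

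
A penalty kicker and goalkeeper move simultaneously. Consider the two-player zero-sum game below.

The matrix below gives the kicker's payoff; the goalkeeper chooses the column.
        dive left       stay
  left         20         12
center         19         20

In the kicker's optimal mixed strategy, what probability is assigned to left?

Row minima are 12 and 19, so the kicker's maximin is 19; column maxima are 20 and 20, so the goalkeeper's minimax is 20. These differ, so the equilibrium is in mixed strategies.
Let the kicker play left with probability p. The goalkeeper is indifferent when 20p + 19(1−p) = 12p + 20(1−p), giving p = 1/9.

1/9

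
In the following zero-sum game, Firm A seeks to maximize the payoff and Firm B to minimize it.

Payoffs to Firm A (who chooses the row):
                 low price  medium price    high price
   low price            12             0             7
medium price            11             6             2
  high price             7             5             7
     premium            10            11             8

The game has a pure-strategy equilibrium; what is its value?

Row minima: 0, 2, 5, 8 → Firm A's maximin is 8.
Column maxima: 12, 11, 8 → Firm B's minimax is 8.
They coincide at (premium, high price), so the value is 8.

8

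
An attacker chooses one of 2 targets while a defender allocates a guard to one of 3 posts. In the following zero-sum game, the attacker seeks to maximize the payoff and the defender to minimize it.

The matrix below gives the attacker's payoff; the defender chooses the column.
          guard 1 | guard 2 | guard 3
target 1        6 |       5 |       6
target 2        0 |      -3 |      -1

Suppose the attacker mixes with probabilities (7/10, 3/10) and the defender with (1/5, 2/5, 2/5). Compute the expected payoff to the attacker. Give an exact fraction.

86/25

Against (1/5, 2/5, 2/5), each row's expected payoff is target 1: 28/5; target 2: -8/5.
Taking the (7/10, 3/10)-weighted average: (7/10)·(28/5) + (3/10)·(-8/5) = 86/25.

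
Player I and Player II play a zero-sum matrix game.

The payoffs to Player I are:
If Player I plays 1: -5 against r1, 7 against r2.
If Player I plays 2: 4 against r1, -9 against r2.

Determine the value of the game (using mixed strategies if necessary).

-17/25

Row minima are -5 and -9, so Player I's maximin is -5; column maxima are 4 and 7, so Player II's minimax is 4. These differ, so the equilibrium is in mixed strategies.
Let Player I play 1 with probability p. Player II is indifferent when −5p + 4(1−p) = 7p − 9(1−p), giving p = 13/25.
Let Player II play r1 with probability q. Player I is indifferent when −5q + 7(1−q) = 4q − 9(1−q), giving q = 16/25.
The value is -5·(16/25) + (7)·(9/25) = -17/25.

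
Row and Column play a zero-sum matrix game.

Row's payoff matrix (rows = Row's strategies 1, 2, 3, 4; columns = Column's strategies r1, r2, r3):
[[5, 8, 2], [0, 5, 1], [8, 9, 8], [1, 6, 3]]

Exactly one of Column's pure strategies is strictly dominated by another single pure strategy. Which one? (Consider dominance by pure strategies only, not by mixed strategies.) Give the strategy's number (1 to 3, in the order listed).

2

Column prefers columns that give Row less. Compare r2 with r1: 5 < 8, 0 < 5, 8 < 9, 1 < 6.
So r1 strictly dominates r2 for Column; r2 is strictly dominated.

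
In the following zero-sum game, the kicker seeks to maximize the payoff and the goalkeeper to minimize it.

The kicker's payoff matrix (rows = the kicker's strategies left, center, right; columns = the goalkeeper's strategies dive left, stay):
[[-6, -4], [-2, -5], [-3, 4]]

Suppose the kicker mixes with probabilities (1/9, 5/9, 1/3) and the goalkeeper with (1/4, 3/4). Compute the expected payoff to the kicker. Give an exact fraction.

Against (1/4, 3/4), each row's expected payoff is left: -9/2; center: -17/4; right: 9/4.
Taking the (1/9, 5/9, 1/3)-weighted average: (1/9)·(-9/2) + (5/9)·(-17/4) + (1/3)·(9/4) = -19/9.

-19/9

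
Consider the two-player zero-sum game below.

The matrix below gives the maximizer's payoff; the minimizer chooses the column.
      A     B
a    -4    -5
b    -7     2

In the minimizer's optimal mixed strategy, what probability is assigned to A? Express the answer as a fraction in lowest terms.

7/10

Row minima are -5 and -7, so the maximizer's maximin is -5; column maxima are -4 and 2, so the minimizer's minimax is -4. These differ, so the equilibrium is in mixed strategies.
Let the minimizer play A with probability q. The maximizer is indifferent when −4q − 5(1−q) = −7q + 2(1−q), giving q = 7/10.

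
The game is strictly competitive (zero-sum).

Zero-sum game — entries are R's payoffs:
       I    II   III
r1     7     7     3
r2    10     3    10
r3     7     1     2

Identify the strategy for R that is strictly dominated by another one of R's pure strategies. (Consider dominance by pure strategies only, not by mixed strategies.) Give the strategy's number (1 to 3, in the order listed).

Compare r3 with r2: 10 > 7, 3 > 1, 10 > 2.
So r2 strictly dominates r3 for R; r3 is strictly dominated.

3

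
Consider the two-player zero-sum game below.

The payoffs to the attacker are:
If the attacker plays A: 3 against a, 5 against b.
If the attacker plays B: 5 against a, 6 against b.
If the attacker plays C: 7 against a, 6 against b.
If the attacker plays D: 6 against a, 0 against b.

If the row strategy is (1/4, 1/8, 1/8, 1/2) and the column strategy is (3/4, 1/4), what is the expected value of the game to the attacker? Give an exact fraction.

37/8

Against (3/4, 1/4), each row's expected payoff is A: 7/2; B: 21/4; C: 27/4; D: 9/2.
Taking the (1/4, 1/8, 1/8, 1/2)-weighted average: (1/4)·(7/2) + (1/8)·(21/4) + (1/8)·(27/4) + (1/2)·(9/2) = 37/8.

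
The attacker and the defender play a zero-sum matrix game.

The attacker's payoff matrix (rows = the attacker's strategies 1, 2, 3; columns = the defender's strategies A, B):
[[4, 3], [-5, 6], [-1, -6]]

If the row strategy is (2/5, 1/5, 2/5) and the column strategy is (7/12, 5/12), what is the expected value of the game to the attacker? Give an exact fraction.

7/60

Against (7/12, 5/12), each row's expected payoff is 1: 43/12; 2: -5/12; 3: -37/12.
Taking the (2/5, 1/5, 2/5)-weighted average: (2/5)·(43/12) + (1/5)·(-5/12) + (2/5)·(-37/12) = 7/60.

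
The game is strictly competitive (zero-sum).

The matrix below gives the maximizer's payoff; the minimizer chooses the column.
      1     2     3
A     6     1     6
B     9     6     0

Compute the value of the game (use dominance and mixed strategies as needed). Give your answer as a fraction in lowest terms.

36/11

Column 1 is strictly dominated by 2 for the minimizer (it gives the maximizer more in every row).
The remaining 2×2 game on (A, B) × (2, 3) has no saddle point. Let the maximizer play A with probability p; indifference gives p + 6(1−p) = 6p, so p = 6/11.
Similarly the minimizer's optimal q on 2 is 6/11, and the value is 1·(6/11) + (6)·(5/11) = 36/11.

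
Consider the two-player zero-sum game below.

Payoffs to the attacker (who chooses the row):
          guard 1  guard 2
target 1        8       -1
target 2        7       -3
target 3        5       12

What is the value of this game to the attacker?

101/16

Row target 2 is strictly dominated by row target 1, so the attacker never plays it.
The remaining 2×2 game on (target 1, target 3) × (guard 1, guard 2) has no saddle point. Let the attacker play target 1 with probability p; indifference gives 8p + 5(1−p) = −p + 12(1−p), so p = 7/16.
Similarly the defender's optimal q on guard 1 is 13/16, and the value is 8·(13/16) + (-1)·(3/16) = 101/16.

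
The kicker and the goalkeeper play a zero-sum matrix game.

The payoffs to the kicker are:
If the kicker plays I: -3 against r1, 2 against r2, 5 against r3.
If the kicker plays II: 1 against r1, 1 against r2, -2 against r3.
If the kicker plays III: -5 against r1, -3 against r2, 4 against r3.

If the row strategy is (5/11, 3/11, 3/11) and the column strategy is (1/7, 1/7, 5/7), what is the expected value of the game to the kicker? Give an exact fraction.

12/7

Against (1/7, 1/7, 5/7), each row's expected payoff is I: 24/7; II: -8/7; III: 12/7.
Taking the (5/11, 3/11, 3/11)-weighted average: (5/11)·(24/7) + (3/11)·(-8/7) + (3/11)·(12/7) = 12/7.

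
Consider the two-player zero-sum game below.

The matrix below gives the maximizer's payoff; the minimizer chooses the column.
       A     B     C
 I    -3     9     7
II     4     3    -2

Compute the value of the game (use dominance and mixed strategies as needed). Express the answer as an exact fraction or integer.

Column B is strictly dominated by C for the minimizer (it gives the maximizer more in every row).
The remaining 2×2 game on (I, II) × (A, C) has no saddle point. Let the maximizer play I with probability p; indifference gives −3p + 4(1−p) = 7p − 2(1−p), so p = 3/8.
Similarly the minimizer's optimal q on A is 9/16, and the value is -3·(9/16) + (7)·(7/16) = 11/8.

11/8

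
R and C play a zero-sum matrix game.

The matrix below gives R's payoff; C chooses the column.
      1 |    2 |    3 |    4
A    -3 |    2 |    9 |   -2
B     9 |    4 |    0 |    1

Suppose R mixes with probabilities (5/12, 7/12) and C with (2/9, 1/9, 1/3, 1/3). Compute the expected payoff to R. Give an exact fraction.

Against (2/9, 1/9, 1/3, 1/3), each row's expected payoff is A: 17/9; B: 25/9.
Taking the (5/12, 7/12)-weighted average: (5/12)·(17/9) + (7/12)·(25/9) = 65/27.

65/27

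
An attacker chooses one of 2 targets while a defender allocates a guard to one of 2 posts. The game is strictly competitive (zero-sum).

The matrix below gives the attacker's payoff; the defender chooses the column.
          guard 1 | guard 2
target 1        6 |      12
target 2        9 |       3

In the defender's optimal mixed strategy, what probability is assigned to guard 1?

Row minima are 6 and 3, so the attacker's maximin is 6; column maxima are 9 and 12, so the defender's minimax is 9. These differ, so the equilibrium is in mixed strategies.
Let the defender play guard 1 with probability q. The attacker is indifferent when 6q + 12(1−q) = 9q + 3(1−q), giving q = 3/4.

3/4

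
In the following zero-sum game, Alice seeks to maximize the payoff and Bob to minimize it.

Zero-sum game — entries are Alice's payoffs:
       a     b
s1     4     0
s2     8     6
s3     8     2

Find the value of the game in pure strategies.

Row minima: 0, 6, 2 → Alice's maximin is 6.
Column maxima: 8, 6 → Bob's minimax is 6.
They coincide at (s2, b), so the value is 6.

6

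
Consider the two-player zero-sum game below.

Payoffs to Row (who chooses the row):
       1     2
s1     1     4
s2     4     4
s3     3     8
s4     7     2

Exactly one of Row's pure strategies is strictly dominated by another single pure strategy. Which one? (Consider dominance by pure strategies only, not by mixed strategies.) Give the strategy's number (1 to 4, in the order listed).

1

Compare s1 with s3: 3 > 1, 8 > 4.
So s3 strictly dominates s1 for Row; s1 is strictly dominated.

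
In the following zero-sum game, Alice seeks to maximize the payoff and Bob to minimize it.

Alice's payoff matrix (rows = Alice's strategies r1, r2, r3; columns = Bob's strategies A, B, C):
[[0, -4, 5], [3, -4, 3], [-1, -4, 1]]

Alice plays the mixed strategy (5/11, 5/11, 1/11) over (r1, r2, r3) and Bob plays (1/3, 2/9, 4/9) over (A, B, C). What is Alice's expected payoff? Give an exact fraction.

118/99

Against (1/3, 2/9, 4/9), each row's expected payoff is r1: 4/3; r2: 13/9; r3: -7/9.
Taking the (5/11, 5/11, 1/11)-weighted average: (5/11)·(4/3) + (5/11)·(13/9) + (1/11)·(-7/9) = 118/99.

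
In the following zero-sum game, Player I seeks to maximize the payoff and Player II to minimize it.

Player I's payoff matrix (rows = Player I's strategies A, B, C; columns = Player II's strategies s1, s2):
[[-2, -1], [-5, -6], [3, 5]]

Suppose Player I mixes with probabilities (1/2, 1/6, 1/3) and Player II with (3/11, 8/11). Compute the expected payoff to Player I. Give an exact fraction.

Against (3/11, 8/11), each row's expected payoff is A: -14/11; B: -63/11; C: 49/11.
Taking the (1/2, 1/6, 1/3)-weighted average: (1/2)·(-14/11) + (1/6)·(-63/11) + (1/3)·(49/11) = -7/66.

-7/66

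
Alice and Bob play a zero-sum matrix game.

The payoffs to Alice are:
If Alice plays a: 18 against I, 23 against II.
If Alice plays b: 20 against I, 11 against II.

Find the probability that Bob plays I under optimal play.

6/7

Row minima are 18 and 11, so Alice's maximin is 18; column maxima are 20 and 23, so Bob's minimax is 20. These differ, so the equilibrium is in mixed strategies.
Let Bob play I with probability q. Alice is indifferent when 18q + 23(1−q) = 20q + 11(1−q), giving q = 6/7.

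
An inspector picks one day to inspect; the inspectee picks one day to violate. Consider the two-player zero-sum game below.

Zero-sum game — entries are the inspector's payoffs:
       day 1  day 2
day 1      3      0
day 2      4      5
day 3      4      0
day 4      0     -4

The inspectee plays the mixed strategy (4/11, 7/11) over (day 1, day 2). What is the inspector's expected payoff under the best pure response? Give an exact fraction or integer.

day 1: (3)·(4/11) + (0)·(7/11) = 12/11.
day 2: (4)·(4/11) + (5)·(7/11) = 51/11.
day 3: (4)·(4/11) + (0)·(7/11) = 16/11.
day 4: (0)·(4/11) + (-4)·(7/11) = -28/11.
The best pure response is day 2 with expected payoff 51/11.

51/11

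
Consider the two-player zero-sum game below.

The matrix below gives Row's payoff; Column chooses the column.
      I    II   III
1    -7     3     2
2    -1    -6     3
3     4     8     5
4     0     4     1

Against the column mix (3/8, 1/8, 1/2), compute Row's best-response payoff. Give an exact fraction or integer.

1: (-7)·(3/8) + (3)·(1/8) + (2)·(1/2) = -5/4.
2: (-1)·(3/8) + (-6)·(1/8) + (3)·(1/2) = 3/8.
3: (4)·(3/8) + (8)·(1/8) + (5)·(1/2) = 5.
4: (0)·(3/8) + (4)·(1/8) + (1)·(1/2) = 1.
The best pure response is 3 with expected payoff 5.

5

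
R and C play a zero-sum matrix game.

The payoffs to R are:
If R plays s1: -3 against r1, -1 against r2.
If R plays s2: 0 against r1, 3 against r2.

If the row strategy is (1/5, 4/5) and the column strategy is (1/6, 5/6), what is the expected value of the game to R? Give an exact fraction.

26/15

Against (1/6, 5/6), each row's expected payoff is s1: -4/3; s2: 5/2.
Taking the (1/5, 4/5)-weighted average: (1/5)·(-4/3) + (4/5)·(5/2) = 26/15.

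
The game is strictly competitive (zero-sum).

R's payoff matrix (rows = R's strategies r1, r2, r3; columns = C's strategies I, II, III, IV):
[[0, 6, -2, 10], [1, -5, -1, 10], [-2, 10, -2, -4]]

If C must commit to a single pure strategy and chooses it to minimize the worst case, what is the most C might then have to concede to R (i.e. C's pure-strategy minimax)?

The worst case (largest entry) in each column is I: 1, II: 10, III: -1, IV: 10.
The best (smallest) of these is -1.

-1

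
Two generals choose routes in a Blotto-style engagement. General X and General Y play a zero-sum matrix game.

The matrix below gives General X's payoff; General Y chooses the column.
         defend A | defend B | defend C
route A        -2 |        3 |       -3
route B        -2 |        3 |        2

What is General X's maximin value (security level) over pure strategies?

The worst-case payoff for each row is route A: -3, route B: -2.
The best of these is -2.

-2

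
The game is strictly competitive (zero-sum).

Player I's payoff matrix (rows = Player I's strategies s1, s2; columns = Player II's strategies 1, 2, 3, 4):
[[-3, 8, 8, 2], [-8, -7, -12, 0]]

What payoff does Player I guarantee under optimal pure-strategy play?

-3

Row minima: -3, -12 → Player I's maximin is -3.
Column maxima: -3, 8, 8, 2 → Player II's minimax is -3.
They coincide at (s1, 1), so the value is -3.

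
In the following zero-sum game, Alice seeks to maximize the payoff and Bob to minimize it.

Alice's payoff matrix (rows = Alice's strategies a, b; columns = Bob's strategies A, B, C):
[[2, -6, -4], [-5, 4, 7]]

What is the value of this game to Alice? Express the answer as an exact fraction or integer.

-22/17

Column C is strictly dominated by B for Bob (it gives Alice more in every row).
The remaining 2×2 game on (a, b) × (A, B) has no saddle point. Let Alice play a with probability p; indifference gives 2p − 5(1−p) = −6p + 4(1−p), so p = 9/17.
Similarly Bob's optimal q on A is 10/17, and the value is 2·(10/17) + (-6)·(7/17) = -22/17.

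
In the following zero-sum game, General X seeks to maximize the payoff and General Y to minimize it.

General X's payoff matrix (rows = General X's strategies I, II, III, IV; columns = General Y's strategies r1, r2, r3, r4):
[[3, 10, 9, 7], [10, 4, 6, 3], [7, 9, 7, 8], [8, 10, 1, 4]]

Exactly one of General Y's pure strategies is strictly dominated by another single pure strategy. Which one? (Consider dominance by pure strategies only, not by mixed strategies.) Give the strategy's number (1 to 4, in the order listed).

2

General Y prefers columns that give General X less. Compare r2 with r4: 7 < 10, 3 < 4, 8 < 9, 4 < 10.
So r4 strictly dominates r2 for General Y; r2 is strictly dominated.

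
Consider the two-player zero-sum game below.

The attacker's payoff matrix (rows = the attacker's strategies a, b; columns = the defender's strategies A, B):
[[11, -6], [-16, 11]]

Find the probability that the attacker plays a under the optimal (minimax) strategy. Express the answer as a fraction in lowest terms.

27/44

Row minima are -6 and -16, so the attacker's maximin is -6; column maxima are 11 and 11, so the defender's minimax is 11. These differ, so the equilibrium is in mixed strategies.
Let the attacker play a with probability p. The defender is indifferent when 11p − 16(1−p) = −6p + 11(1−p), giving p = 27/44.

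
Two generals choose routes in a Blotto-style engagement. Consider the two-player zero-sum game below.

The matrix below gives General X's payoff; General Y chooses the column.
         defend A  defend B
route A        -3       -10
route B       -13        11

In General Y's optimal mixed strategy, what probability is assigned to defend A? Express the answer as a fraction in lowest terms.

21/31

Row minima are -10 and -13, so General X's maximin is -10; column maxima are -3 and 11, so General Y's minimax is -3. These differ, so the equilibrium is in mixed strategies.
Let General Y play defend A with probability q. General X is indifferent when −3q − 10(1−q) = −13q + 11(1−q), giving q = 21/31.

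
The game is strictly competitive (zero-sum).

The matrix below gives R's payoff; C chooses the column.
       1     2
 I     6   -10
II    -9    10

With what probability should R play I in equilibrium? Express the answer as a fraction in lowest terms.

19/35

Row minima are -10 and -9, so R's maximin is -9; column maxima are 6 and 10, so C's minimax is 6. These differ, so the equilibrium is in mixed strategies.
Let R play I with probability p. C is indifferent when 6p − 9(1−p) = −10p + 10(1−p), giving p = 19/35.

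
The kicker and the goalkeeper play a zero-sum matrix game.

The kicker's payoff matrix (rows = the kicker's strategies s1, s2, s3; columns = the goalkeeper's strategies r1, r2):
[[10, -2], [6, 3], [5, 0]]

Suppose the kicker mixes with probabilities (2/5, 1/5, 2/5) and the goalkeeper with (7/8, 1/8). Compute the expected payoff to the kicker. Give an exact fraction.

Against (7/8, 1/8), each row's expected payoff is s1: 17/2; s2: 45/8; s3: 35/8.
Taking the (2/5, 1/5, 2/5)-weighted average: (2/5)·(17/2) + (1/5)·(45/8) + (2/5)·(35/8) = 251/40.

251/40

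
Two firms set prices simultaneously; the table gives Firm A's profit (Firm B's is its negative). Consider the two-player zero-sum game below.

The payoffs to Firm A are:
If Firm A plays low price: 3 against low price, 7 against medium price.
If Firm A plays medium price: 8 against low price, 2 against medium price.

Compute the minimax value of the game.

5

Row minima are 3 and 2, so Firm A's maximin is 3; column maxima are 8 and 7, so Firm B's minimax is 7. These differ, so the equilibrium is in mixed strategies.
Let Firm A play low price with probability p. Firm B is indifferent when 3p + 8(1−p) = 7p + 2(1−p), giving p = 3/5.
Let Firm B play low price with probability q. Firm A is indifferent when 3q + 7(1−q) = 8q + 2(1−q), giving q = 1/2.
The value is 3·(1/2) + (7)·(1/2) = 5.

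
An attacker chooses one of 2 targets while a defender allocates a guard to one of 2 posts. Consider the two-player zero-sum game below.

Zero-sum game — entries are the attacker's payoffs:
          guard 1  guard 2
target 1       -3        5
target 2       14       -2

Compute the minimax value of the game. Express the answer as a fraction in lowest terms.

8/3

Row minima are -3 and -2, so the attacker's maximin is -2; column maxima are 14 and 5, so the defender's minimax is 5. These differ, so the equilibrium is in mixed strategies.
Let the attacker play target 1 with probability p. The defender is indifferent when −3p + 14(1−p) = 5p − 2(1−p), giving p = 2/3.
Let the defender play guard 1 with probability q. The attacker is indifferent when −3q + 5(1−q) = 14q − 2(1−q), giving q = 7/24.
The value is -3·(7/24) + (5)·(17/24) = 8/3.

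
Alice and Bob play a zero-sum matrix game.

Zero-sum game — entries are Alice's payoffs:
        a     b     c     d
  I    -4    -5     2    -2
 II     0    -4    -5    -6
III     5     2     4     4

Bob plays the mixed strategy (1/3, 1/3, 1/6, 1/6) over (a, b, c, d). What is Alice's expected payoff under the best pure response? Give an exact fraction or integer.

11/3

I: (-4)·(1/3) + (-5)·(1/3) + (2)·(1/6) + (-2)·(1/6) = -3.
II: (0)·(1/3) + (-4)·(1/3) + (-5)·(1/6) + (-6)·(1/6) = -19/6.
III: (5)·(1/3) + (2)·(1/3) + (4)·(1/6) + (4)·(1/6) = 11/3.
The best pure response is III with expected payoff 11/3.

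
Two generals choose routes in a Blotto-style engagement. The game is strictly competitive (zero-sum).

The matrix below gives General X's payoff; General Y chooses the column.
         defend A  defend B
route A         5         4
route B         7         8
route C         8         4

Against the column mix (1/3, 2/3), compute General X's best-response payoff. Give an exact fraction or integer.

23/3

route A: (5)·(1/3) + (4)·(2/3) = 13/3.
route B: (7)·(1/3) + (8)·(2/3) = 23/3.
route C: (8)·(1/3) + (4)·(2/3) = 16/3.
The best pure response is route B with expected payoff 23/3.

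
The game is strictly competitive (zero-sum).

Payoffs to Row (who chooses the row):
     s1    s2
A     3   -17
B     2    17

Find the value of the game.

Row minima are -17 and 2, so Row's maximin is 2; column maxima are 3 and 17, so Column's minimax is 3. These differ, so the equilibrium is in mixed strategies.
Let Row play A with probability p. Column is indifferent when 3p + 2(1−p) = −17p + 17(1−p), giving p = 3/7.
Let Column play s1 with probability q. Row is indifferent when 3q − 17(1−q) = 2q + 17(1−q), giving q = 34/35.
The value is 3·(34/35) + (-17)·(1/35) = 17/7.

17/7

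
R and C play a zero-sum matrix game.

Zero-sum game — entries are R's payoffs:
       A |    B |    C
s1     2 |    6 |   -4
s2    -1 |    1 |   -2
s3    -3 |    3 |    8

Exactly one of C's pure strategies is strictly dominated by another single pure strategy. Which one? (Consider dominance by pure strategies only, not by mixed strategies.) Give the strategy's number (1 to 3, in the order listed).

C prefers columns that give R less. Compare B with A: 2 < 6, -1 < 1, -3 < 3.
So A strictly dominates B for C; B is strictly dominated.

2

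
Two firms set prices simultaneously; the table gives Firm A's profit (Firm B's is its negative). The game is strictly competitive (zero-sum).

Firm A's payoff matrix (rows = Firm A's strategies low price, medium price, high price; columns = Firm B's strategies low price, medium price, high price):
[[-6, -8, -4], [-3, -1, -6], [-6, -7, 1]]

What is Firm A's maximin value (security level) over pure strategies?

The worst-case payoff for each row is low price: -8, medium price: -6, high price: -7.
The best of these is -6.

-6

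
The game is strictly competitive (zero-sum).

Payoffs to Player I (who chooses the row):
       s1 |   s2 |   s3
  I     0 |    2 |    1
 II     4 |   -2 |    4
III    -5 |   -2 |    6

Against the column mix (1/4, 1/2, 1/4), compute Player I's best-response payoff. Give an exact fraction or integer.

5/4

I: (0)·(1/4) + (2)·(1/2) + (1)·(1/4) = 5/4.
II: (4)·(1/4) + (-2)·(1/2) + (4)·(1/4) = 1.
III: (-5)·(1/4) + (-2)·(1/2) + (6)·(1/4) = -3/4.
The best pure response is I with expected payoff 5/4.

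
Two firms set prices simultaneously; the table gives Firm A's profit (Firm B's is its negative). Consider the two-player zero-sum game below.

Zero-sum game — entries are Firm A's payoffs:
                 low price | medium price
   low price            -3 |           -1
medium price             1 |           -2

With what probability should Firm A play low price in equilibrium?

Row minima are -3 and -2, so Firm A's maximin is -2; column maxima are 1 and -1, so Firm B's minimax is -1. These differ, so the equilibrium is in mixed strategies.
Let Firm A play low price with probability p. Firm B is indifferent when −3p + (1−p) = −p − 2(1−p), giving p = 3/5.

3/5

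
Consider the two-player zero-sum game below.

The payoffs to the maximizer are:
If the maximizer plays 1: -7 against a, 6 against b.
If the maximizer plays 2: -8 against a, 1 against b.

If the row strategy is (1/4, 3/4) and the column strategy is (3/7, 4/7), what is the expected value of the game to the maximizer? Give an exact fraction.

-57/28

Against (3/7, 4/7), each row's expected payoff is 1: 3/7; 2: -20/7.
Taking the (1/4, 3/4)-weighted average: (1/4)·(3/7) + (3/4)·(-20/7) = -57/28.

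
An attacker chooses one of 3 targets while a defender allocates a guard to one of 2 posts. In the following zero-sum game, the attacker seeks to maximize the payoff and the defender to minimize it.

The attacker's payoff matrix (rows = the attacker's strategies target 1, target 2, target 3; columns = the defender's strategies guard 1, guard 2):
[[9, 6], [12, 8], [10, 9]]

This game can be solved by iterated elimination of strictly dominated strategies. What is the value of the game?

Column guard 1 is strictly dominated by guard 2 for the defender (6<9, 8<12, 9<10); eliminate guard 1.
Row target 2 is strictly dominated by row target 3 (9>8); eliminate target 2.
Row target 1 is strictly dominated by row target 3 (9>6); eliminate target 1.
Only (target 3, guard 2) remains, with payoff 9.

9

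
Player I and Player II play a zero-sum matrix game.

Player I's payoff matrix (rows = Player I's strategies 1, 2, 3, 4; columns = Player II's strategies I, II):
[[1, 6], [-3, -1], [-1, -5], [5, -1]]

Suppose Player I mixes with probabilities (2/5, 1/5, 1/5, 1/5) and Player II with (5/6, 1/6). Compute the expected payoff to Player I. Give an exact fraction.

Against (5/6, 1/6), each row's expected payoff is 1: 11/6; 2: -8/3; 3: -5/3; 4: 4.
Taking the (2/5, 1/5, 1/5, 1/5)-weighted average: (2/5)·(11/6) + (1/5)·(-8/3) + (1/5)·(-5/3) + (1/5)·(4) = 2/3.

2/3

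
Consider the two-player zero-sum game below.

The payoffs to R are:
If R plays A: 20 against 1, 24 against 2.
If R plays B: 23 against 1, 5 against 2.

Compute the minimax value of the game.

226/11

Row minima are 20 and 5, so R's maximin is 20; column maxima are 23 and 24, so C's minimax is 23. These differ, so the equilibrium is in mixed strategies.
Let R play A with probability p. C is indifferent when 20p + 23(1−p) = 24p + 5(1−p), giving p = 9/11.
Let C play 1 with probability q. R is indifferent when 20q + 24(1−q) = 23q + 5(1−q), giving q = 19/22.
The value is 20·(19/22) + (24)·(3/22) = 226/11.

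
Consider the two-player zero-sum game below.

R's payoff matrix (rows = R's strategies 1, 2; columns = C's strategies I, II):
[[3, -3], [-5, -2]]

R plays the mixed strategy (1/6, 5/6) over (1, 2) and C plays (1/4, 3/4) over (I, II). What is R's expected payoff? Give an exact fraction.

-61/24

Against (1/4, 3/4), each row's expected payoff is 1: -3/2; 2: -11/4.
Taking the (1/6, 5/6)-weighted average: (1/6)·(-3/2) + (5/6)·(-11/4) = -61/24.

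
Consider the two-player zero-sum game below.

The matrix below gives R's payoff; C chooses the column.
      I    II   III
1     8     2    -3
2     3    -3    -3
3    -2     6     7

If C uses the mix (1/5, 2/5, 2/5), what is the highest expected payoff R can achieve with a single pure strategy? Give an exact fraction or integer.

1: (8)·(1/5) + (2)·(2/5) + (-3)·(2/5) = 6/5.
2: (3)·(1/5) + (-3)·(2/5) + (-3)·(2/5) = -9/5.
3: (-2)·(1/5) + (6)·(2/5) + (7)·(2/5) = 24/5.
The best pure response is 3 with expected payoff 24/5.

24/5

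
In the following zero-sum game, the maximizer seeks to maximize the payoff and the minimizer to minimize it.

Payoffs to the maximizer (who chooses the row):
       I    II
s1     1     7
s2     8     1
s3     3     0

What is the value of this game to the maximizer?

55/13

Row s3 is strictly dominated by row s2, so the maximizer never plays it.
The remaining 2×2 game on (s1, s2) × (I, II) has no saddle point. Let the maximizer play s1 with probability p; indifference gives p + 8(1−p) = 7p + (1−p), so p = 7/13.
Similarly the minimizer's optimal q on I is 6/13, and the value is 1·(6/13) + (7)·(7/13) = 55/13.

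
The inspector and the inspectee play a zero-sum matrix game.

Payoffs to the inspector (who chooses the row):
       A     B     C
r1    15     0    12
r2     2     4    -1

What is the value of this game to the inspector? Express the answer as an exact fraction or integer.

48/17

Column A is strictly dominated by C for the inspectee (it gives the inspector more in every row).
The remaining 2×2 game on (r1, r2) × (B, C) has no saddle point. Let the inspector play r1 with probability p; indifference gives 4(1−p) = 12p − (1−p), so p = 5/17.
Similarly the inspectee's optimal q on B is 13/17, and the value is 0·(13/17) + (12)·(4/17) = 48/17.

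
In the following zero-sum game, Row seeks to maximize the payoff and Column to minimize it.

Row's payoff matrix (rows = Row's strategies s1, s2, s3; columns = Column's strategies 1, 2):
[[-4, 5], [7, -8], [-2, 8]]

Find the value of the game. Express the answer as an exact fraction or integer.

8/5

Row s1 is strictly dominated by row s3, so Row never plays it.
The remaining 2×2 game on (s2, s3) × (1, 2) has no saddle point. Let Row play s2 with probability p; indifference gives 7p − 2(1−p) = −8p + 8(1−p), so p = 2/5.
Similarly Column's optimal q on 1 is 16/25, and the value is 7·(16/25) + (-8)·(9/25) = 8/5.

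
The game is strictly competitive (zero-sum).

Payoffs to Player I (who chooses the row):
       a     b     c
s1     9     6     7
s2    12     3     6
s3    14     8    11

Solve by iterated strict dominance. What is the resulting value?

Row s2 is strictly dominated by row s3 (14>12, 8>3, 11>6); eliminate s2.
Row s1 is strictly dominated by row s3 (14>9, 8>6, 11>7); eliminate s1.
Column a is strictly dominated by b for Player II (8<14); eliminate a.
Column c is strictly dominated by b for Player II (8<11); eliminate c.
Only (s3, b) remains, with payoff 8.

8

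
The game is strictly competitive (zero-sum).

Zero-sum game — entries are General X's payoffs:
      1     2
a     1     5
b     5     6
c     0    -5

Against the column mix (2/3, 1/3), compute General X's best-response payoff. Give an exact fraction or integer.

a: (1)·(2/3) + (5)·(1/3) = 7/3.
b: (5)·(2/3) + (6)·(1/3) = 16/3.
c: (0)·(2/3) + (-5)·(1/3) = -5/3.
The best pure response is b with expected payoff 16/3.

16/3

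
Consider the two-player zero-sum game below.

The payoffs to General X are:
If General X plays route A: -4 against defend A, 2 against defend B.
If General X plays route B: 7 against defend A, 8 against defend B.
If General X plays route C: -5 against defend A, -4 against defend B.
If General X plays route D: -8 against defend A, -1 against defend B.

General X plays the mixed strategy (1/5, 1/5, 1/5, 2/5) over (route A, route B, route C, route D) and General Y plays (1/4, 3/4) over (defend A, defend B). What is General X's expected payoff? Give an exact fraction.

Against (1/4, 3/4), each row's expected payoff is route A: 1/2; route B: 31/4; route C: -17/4; route D: -11/4.
Taking the (1/5, 1/5, 1/5, 2/5)-weighted average: (1/5)·(1/2) + (1/5)·(31/4) + (1/5)·(-17/4) + (2/5)·(-11/4) = -3/10.

-3/10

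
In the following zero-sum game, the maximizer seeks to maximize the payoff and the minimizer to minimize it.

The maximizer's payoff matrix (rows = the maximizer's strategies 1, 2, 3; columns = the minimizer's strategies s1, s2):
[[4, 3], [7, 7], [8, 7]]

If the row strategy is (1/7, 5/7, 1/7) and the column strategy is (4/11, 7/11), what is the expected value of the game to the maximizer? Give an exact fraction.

503/77

Against (4/11, 7/11), each row's expected payoff is 1: 37/11; 2: 7; 3: 81/11.
Taking the (1/7, 5/7, 1/7)-weighted average: (1/7)·(37/11) + (5/7)·(7) + (1/7)·(81/11) = 503/77.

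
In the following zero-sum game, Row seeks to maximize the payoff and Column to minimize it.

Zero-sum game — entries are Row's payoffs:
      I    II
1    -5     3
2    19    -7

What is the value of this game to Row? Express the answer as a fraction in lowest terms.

11/17

Row minima are -5 and -7, so Row's maximin is -5; column maxima are 19 and 3, so Column's minimax is 3. These differ, so the equilibrium is in mixed strategies.
Let Row play 1 with probability p. Column is indifferent when −5p + 19(1−p) = 3p − 7(1−p), giving p = 13/17.
Let Column play I with probability q. Row is indifferent when −5q + 3(1−q) = 19q − 7(1−q), giving q = 5/17.
The value is -5·(5/17) + (3)·(12/17) = 11/17.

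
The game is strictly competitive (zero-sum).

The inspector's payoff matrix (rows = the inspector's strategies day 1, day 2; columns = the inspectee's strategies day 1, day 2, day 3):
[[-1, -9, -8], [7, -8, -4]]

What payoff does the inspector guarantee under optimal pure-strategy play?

Row minima: -9, -8 → the inspector's maximin is -8.
Column maxima: 7, -8, -4 → the inspectee's minimax is -8.
They coincide at (day 2, day 2), so the value is -8.

-8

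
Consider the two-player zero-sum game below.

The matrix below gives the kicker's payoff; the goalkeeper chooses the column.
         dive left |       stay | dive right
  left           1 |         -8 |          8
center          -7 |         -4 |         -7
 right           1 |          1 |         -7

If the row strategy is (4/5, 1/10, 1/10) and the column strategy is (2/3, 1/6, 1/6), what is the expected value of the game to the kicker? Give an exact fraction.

-3/20

Against (2/3, 1/6, 1/6), each row's expected payoff is left: 2/3; center: -13/2; right: -1/3.
Taking the (4/5, 1/10, 1/10)-weighted average: (4/5)·(2/3) + (1/10)·(-13/2) + (1/10)·(-1/3) = -3/20.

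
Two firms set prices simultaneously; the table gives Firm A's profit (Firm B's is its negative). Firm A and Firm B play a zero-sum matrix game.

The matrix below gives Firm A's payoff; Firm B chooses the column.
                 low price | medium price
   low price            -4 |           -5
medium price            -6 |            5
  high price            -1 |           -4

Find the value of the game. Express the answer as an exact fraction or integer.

Row low price is strictly dominated by row high price, so Firm A never plays it.
The remaining 2×2 game on (medium price, high price) × (low price, medium price) has no saddle point. Let Firm A play medium price with probability p; indifference gives −6p − (1−p) = 5p − 4(1−p), so p = 3/14.
Similarly Firm B's optimal q on low price is 9/14, and the value is -6·(9/14) + (5)·(5/14) = -29/14.

-29/14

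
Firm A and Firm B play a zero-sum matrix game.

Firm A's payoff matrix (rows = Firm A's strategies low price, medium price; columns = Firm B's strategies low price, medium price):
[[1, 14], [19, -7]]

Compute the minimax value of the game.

7

Row minima are 1 and -7, so Firm A's maximin is 1; column maxima are 19 and 14, so Firm B's minimax is 14. These differ, so the equilibrium is in mixed strategies.
Let Firm A play low price with probability p. Firm B is indifferent when p + 19(1−p) = 14p − 7(1−p), giving p = 2/3.
Let Firm B play low price with probability q. Firm A is indifferent when q + 14(1−q) = 19q − 7(1−q), giving q = 7/13.
The value is 1·(7/13) + (14)·(6/13) = 7.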